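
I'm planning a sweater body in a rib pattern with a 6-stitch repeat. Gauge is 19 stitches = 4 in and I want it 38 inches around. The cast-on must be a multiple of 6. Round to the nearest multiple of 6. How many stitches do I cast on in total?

19 / 4 = 4.75 sts per inch.
38 × 4.75 = 180.50 sts.
Nearest multiple of 6: 180.

CO 180 sts.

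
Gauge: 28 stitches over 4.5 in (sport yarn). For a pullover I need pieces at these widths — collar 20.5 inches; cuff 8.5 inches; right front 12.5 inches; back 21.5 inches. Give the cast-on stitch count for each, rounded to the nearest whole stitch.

Rate = 28/4.5 = 6.222 sts per in.
collar: 20.5 × 6.222 = 127.56 → 128.
cuff: 8.5 × 6.222 = 52.89 → 53.
right front: 12.5 × 6.222 = 77.78 → 78.
back: 21.5 × 6.222 = 133.78 → 134.

collar 128; cuff 53; right front 78; back 134.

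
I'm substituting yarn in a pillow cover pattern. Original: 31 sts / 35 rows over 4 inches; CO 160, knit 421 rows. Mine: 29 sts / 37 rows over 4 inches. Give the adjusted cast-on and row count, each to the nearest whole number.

Cast on 150 stitches; work 445 rows.

Stitches: 160 × 29/31 = 149.68 → 150.
Rows: 421 × 37/35 = 445.06 → 445.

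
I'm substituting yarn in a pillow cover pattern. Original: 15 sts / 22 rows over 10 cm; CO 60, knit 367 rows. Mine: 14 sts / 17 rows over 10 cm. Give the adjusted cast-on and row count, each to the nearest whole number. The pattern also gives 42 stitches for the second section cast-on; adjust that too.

Stitches: 60 × 14/15 = 56.00 → 56.
Rows: 367 × 17/22 = 283.59 → 284.
second section cast-on: 42 × 14/15 = 39.20 → 39.

Cast on 56 stitches; work 284 rows; second section cast-on 39 stitches.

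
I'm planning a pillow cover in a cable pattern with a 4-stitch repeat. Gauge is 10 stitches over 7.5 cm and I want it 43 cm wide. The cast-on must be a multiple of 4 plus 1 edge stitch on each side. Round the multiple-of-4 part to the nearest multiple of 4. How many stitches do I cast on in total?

10 / 7.5 = 1.333 sts per cm.
43 × 1.333 = 57.33 sts.
Less 2 edge sts → 55.33 for the repeat.
Nearest multiple of 4: 56.
Add back 2 edge sts → 58.

58 stitches.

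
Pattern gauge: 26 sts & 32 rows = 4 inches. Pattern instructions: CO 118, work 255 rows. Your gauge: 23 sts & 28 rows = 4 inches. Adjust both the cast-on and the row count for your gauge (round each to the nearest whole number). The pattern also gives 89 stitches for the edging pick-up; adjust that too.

Cast on 104 stitches; work 223 rows; edging pick-up 79 stitches.

Stitches: 118 × 23/26 = 104.38 → 104.
Rows: 255 × 28/32 = 223.12 → 223.
edging pick-up: 89 × 23/26 = 78.73 → 79.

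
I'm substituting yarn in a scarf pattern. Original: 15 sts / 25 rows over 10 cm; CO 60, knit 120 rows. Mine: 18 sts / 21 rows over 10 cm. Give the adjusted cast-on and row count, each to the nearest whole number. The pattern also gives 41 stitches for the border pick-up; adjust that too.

Cast on 72 stitches; work 101 rows; border pick-up 49 stitches.

Stitches: 60 × 18/15 = 72.00 → 72.
Rows: 120 × 21/25 = 100.80 → 101.
border pick-up: 41 × 18/15 = 49.20 → 49.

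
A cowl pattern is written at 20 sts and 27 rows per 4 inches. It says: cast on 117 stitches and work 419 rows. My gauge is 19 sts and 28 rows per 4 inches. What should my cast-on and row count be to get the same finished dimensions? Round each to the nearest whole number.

Stitches: 117 × 19/20 = 111.15 → 111.
Rows: 419 × 28/27 = 434.52 → 435.

Cast on 111 stitches; work 435 rows.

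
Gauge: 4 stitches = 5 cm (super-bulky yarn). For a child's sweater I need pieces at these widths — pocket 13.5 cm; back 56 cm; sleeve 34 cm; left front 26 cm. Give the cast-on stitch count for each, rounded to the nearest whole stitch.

Rate = 4/5 = 0.8 sts per cm.
pocket: 13.5 × 0.8 = 10.80 → 11.
back: 56 × 0.8 = 44.80 → 45.
sleeve: 34 × 0.8 = 27.20 → 27.
left front: 26 × 0.8 = 20.80 → 21.

pocket 11; back 45; sleeve 27; left front 21.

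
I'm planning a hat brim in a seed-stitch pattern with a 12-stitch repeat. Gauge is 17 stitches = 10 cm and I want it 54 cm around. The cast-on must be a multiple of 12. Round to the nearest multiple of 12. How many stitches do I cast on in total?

Cast on 96 stitches.

17 / 10 = 1.7 sts per cm.
54 × 1.7 = 91.80 sts.
Nearest multiple of 12: 96.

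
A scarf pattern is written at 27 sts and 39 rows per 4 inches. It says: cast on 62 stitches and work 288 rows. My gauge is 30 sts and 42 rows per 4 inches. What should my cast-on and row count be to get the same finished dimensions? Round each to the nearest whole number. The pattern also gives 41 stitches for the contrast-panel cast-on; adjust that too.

Stitches: 62 × 30/27 = 68.89 → 69.
Rows: 288 × 42/39 = 310.15 → 310.
contrast-panel cast-on: 41 × 30/27 = 45.56 → 46.

Cast on 69 stitches; work 310 rows; contrast-panel cast-on 46 stitches.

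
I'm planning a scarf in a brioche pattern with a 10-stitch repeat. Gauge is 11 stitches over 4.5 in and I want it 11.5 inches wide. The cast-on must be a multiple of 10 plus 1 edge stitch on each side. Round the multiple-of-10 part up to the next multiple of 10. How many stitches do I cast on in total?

CO 32 sts.

11 / 4.5 = 2.444 sts per inch.
11.5 × 2.444 = 28.11 sts.
Less 2 edge sts → 26.11 for the repeat.
Next multiple of 10: 30.
Add back 2 edge sts → 32.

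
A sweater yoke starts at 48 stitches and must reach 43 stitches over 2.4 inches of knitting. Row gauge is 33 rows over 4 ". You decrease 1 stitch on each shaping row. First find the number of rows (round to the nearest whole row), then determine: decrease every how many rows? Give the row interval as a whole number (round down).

Rows = 2.4 × 8.25 = 19.8 → 20 rows.
Stitches to remove: 5 → 5 shaping rows (at 1 st each).
20 / 5 = 4.00 → every 4 rows.

Decrease every 4th row.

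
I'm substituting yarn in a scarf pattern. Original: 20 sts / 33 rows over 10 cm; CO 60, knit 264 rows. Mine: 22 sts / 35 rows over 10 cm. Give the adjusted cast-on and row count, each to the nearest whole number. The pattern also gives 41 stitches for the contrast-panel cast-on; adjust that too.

Cast on 66 stitches; work 280 rows; contrast-panel cast-on 45 stitches.

Stitches: 60 × 22/20 = 66.00 → 66.
Rows: 264 × 35/33 = 280.00 → 280.
contrast-panel cast-on: 41 × 22/20 = 45.10 → 45.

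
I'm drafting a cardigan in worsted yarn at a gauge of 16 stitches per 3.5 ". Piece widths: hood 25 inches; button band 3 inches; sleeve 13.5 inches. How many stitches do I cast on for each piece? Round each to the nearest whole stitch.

hood 114; button band 14; sleeve 62.

Rate = 16/3.5 = 4.571 sts per in.
hood: 25 × 4.571 = 114.29 → 114.
button band: 3 × 4.571 = 13.71 → 14.
sleeve: 13.5 × 4.571 = 61.71 → 62.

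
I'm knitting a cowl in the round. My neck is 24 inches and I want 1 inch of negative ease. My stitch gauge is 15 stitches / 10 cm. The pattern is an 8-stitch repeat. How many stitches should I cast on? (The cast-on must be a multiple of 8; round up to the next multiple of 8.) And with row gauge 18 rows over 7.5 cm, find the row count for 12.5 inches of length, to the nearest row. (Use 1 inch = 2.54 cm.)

Cast on 88 stitches; work 76 rows.

Finished = 24 − 1 = 23 inches.
23 inches × 2.54 = 58.42 cm.
15/10 = 1.5 sts per cm; 58.42 × 1.5 = 87.63 sts.
Next multiple of 8 → 88.
12.5 inches = 31.75 cm; × 2.4 = 76.20 → 76 rows.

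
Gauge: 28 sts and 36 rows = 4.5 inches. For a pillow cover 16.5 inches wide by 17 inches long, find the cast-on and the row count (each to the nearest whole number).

Stitch gauge = 28/4.5 = 6.222 sts/in; 16.5 × 6.222 = 102.67 → 103 sts.
Row gauge = 36/4.5 = 8 rows/in; 17 × 8 = 136.00 → 136 rows.

Cast on 103 stitches and work 136 rows.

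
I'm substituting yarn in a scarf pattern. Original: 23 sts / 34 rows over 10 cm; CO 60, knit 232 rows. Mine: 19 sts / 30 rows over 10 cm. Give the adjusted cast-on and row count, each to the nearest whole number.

Cast on 50 stitches; work 205 rows.

Stitches: 60 × 19/23 = 49.57 → 50.
Rows: 232 × 30/34 = 204.71 → 205.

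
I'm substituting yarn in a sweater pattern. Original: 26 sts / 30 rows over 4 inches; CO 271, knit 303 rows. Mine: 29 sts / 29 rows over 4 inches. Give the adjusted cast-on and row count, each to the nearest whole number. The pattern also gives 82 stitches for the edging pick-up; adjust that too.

Cast on 302 stitches; work 293 rows; edging pick-up 91 stitches.

Stitches: 271 × 29/26 = 302.27 → 302.
Rows: 303 × 29/30 = 292.90 → 293.
edging pick-up: 82 × 29/26 = 91.46 → 91.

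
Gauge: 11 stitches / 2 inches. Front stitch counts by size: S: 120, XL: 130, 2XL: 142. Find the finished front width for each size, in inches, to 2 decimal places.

S 21.82 inches; XL 23.64 inches; 2XL 25.82 inches.

11/2 = 5.5 sts per in.
S: 120 / 5.5 = 21.818 → 21.82 in.
XL: 130 / 5.5 = 23.636 → 23.64 in.
2XL: 142 / 5.5 = 25.818 → 25.82 in.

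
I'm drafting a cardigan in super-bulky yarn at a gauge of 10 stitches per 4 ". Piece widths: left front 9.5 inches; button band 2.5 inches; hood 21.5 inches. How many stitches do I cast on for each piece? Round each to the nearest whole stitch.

Rate = 10/4 = 2.5 sts per in.
left front: 9.5 × 2.5 = 23.75 → 24.
button band: 2.5 × 2.5 = 6.25 → 6.
hood: 21.5 × 2.5 = 53.75 → 54.

left front 24; button band 6; hood 54.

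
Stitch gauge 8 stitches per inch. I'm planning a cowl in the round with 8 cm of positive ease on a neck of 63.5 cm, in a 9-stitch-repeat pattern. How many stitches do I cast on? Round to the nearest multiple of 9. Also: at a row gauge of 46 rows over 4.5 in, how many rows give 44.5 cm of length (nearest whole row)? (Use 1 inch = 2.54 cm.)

Cast on 225 stitches; work 179 rows.

Finished = 63.5 + 8 = 71.5 cm.
71.5 cm × 1/2.54 = 28.15 inches.
8/1 = 8 sts per in; 28.15 × 8 = 225.20 sts.
Nearest multiple of 9 → 225.
44.5 cm = 17.52 inches; × 10.222 = 179.09 → 179 rows.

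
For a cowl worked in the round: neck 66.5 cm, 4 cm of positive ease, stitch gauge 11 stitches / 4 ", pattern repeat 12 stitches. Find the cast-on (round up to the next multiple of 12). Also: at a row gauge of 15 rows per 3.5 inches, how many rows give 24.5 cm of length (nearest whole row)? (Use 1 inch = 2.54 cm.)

Finished = 66.5 + 4 = 70.5 cm.
70.5 cm × 1/2.54 = 27.76 inches.
11/4 = 2.75 sts per in; 27.76 × 2.75 = 76.33 sts.
Next multiple of 12 → 84.
24.5 cm = 9.65 inches; × 4.286 = 41.34 → 41 rows.

Cast on 84 stitches; work 41 rows.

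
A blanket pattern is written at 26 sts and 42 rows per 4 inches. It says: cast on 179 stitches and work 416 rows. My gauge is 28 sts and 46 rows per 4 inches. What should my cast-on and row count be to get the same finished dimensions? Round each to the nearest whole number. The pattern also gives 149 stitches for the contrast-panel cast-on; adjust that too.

Stitches: 179 × 28/26 = 192.77 → 193.
Rows: 416 × 46/42 = 455.62 → 456.
contrast-panel cast-on: 149 × 28/26 = 160.46 → 160.

Cast on 193 stitches; work 456 rows; contrast-panel cast-on 160 stitches.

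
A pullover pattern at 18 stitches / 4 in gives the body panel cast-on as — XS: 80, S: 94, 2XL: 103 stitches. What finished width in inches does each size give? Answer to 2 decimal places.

XS 17.78 inches; S 20.89 inches; 2XL 22.89 inches.

18/4 = 4.5 sts per in.
XS: 80 / 4.5 = 17.778 → 17.78 in.
S: 94 / 4.5 = 20.889 → 20.89 in.
2XL: 103 / 4.5 = 22.889 → 22.89 in.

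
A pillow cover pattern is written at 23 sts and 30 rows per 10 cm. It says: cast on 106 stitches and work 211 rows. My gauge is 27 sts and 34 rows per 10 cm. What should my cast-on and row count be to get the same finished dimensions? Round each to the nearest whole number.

Stitches: 106 × 27/23 = 124.43 → 124.
Rows: 211 × 34/30 = 239.13 → 239.

Cast on 124 stitches; work 239 rows.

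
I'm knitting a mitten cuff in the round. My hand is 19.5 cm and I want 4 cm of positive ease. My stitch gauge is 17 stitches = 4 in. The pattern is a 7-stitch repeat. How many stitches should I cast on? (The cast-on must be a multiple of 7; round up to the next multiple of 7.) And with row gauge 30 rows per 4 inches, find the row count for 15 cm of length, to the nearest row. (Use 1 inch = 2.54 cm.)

Cast on 42 stitches; work 44 rows.

Finished = 19.5 + 4 = 23.5 cm.
23.5 cm × 1/2.54 = 9.25 inches.
17/4 = 4.25 sts per in; 9.25 × 4.25 = 39.32 sts.
Next multiple of 7 → 42.
15 cm = 5.91 inches; × 7.5 = 44.29 → 44 rows.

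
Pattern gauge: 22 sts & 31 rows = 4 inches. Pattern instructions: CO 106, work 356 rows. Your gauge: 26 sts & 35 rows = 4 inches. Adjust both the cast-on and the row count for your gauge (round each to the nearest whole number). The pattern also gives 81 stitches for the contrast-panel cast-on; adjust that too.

Cast on 125 stitches; work 402 rows; contrast-panel cast-on 96 stitches.

Stitches: 106 × 26/22 = 125.27 → 125.
Rows: 356 × 35/31 = 401.94 → 402.
contrast-panel cast-on: 81 × 26/22 = 95.73 → 96.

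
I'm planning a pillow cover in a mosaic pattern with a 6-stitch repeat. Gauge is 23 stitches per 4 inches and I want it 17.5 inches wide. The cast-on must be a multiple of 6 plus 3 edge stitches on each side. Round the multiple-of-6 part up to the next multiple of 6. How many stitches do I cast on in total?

CO 102 sts.

23 / 4 = 5.75 sts per inch.
17.5 × 5.75 = 100.62 sts.
Less 6 edge sts → 94.62 for the repeat.
Next multiple of 6: 96.
Add back 6 edge sts → 102.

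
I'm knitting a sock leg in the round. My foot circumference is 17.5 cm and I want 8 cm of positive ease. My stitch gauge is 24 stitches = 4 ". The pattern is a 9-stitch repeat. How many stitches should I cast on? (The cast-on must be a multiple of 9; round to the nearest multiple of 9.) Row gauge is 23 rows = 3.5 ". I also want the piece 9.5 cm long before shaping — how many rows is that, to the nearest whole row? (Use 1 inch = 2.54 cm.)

Cast on 63 stitches; work 25 rows.

Finished = 17.5 + 8 = 25.5 cm.
25.5 cm × 1/2.54 = 10.04 inches.
24/4 = 6 sts per in; 10.04 × 6 = 60.24 sts.
Nearest multiple of 9 → 63.
9.5 cm = 3.74 inches; × 6.571 = 24.58 → 25 rows.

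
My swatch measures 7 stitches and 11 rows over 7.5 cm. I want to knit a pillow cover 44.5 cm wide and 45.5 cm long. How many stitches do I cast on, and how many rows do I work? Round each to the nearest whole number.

Stitch gauge = 7/7.5 = 0.933 sts/cm; 44.5 × 0.933 = 41.53 → 42 sts.
Row gauge = 11/7.5 = 1.467 rows/cm; 45.5 × 1.467 = 66.73 → 67 rows.

Cast on 42 stitches and work 67 rows.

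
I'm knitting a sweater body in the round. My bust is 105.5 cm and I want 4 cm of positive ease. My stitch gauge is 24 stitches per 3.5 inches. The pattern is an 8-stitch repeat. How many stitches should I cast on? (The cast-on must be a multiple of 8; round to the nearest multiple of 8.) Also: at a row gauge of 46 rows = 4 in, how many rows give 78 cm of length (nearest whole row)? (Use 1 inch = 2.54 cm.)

Finished = 105.5 + 4 = 109.5 cm.
109.5 cm × 1/2.54 = 43.11 inches.
24/3.5 = 6.857 sts per in; 43.11 × 6.857 = 295.61 sts.
Nearest multiple of 8 → 296.
78 cm = 30.71 inches; × 11.5 = 353.15 → 353 rows.

Cast on 296 stitches; work 353 rows.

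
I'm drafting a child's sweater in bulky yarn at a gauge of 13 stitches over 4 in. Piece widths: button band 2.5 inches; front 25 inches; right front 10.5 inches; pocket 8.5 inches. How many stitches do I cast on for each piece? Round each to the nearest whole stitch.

Rate = 13/4 = 3.25 sts per in.
button band: 2.5 × 3.25 = 8.12 → 8.
front: 25 × 3.25 = 81.25 → 81.
right front: 10.5 × 3.25 = 34.12 → 34.
pocket: 8.5 × 3.25 = 27.62 → 28.

button band 8; front 81; right front 34; pocket 28.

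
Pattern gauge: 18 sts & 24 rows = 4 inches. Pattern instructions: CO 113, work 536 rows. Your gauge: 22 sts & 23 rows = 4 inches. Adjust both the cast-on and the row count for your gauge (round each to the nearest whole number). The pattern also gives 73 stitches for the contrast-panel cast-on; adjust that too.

Stitches: 113 × 22/18 = 138.11 → 138.
Rows: 536 × 23/24 = 513.67 → 514.
contrast-panel cast-on: 73 × 22/18 = 89.22 → 89.

Cast on 138 stitches; work 514 rows; contrast-panel cast-on 89 stitches.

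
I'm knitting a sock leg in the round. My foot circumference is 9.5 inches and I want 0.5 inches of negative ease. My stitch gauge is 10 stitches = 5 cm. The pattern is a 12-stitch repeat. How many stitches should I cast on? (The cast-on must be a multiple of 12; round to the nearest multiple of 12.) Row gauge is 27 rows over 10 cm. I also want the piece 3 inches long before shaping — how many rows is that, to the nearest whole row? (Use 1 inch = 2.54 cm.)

Cast on 48 stitches; work 21 rows.

Finished = 9.5 − 0.5 = 9 inches.
9 inches × 2.54 = 22.86 cm.
10/5 = 2 sts per cm; 22.86 × 2 = 45.72 sts.
Nearest multiple of 12 → 48.
3 inches = 7.62 cm; × 2.7 = 20.57 → 21 rows.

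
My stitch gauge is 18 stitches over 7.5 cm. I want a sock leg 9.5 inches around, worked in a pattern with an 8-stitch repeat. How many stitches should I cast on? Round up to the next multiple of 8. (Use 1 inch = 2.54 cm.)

9.5 in = 9.5 × 2.54 = 24.13 cm.
18 / 7.5 = 2.4 sts/cm.
24.13 × 2.4 = 57.91 sts.
→ 64.

CO 64 sts.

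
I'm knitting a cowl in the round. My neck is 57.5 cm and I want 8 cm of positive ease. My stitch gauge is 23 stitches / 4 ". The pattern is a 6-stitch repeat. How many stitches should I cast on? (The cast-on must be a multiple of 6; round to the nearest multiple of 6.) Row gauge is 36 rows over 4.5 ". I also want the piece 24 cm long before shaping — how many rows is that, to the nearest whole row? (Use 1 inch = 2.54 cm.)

Finished = 57.5 + 8 = 65.5 cm.
65.5 cm × 1/2.54 = 25.79 inches.
23/4 = 5.75 sts per in; 25.79 × 5.75 = 148.28 sts.
Nearest multiple of 6 → 150.
24 cm = 9.45 inches; × 8 = 75.59 → 76 rows.

Cast on 150 stitches; work 76 rows.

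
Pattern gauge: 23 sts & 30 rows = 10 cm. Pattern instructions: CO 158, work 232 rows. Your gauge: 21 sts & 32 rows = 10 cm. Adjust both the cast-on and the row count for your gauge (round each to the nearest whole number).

Stitches: 158 × 21/23 = 144.26 → 144.
Rows: 232 × 32/30 = 247.47 → 247.

Cast on 144 stitches; work 247 rows.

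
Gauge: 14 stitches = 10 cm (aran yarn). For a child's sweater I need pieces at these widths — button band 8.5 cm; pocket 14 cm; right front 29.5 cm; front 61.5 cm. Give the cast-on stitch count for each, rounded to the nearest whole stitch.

Rate = 14/10 = 1.4 sts per cm.
button band: 8.5 × 1.4 = 11.90 → 12.
pocket: 14 × 1.4 = 19.60 → 20.
right front: 29.5 × 1.4 = 41.30 → 41.
front: 61.5 × 1.4 = 86.10 → 86.

button band 12; pocket 20; right front 41; front 86.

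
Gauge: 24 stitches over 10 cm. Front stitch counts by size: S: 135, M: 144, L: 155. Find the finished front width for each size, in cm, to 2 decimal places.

24/10 = 2.4 sts per cm.
S: 135 / 2.4 = 56.250 → 56.25 cm.
M: 144 / 2.4 = 60.000 → 60.00 cm.
L: 155 / 2.4 = 64.583 → 64.58 cm.

S 56.25 cm; M 60.00 cm; L 64.58 cm.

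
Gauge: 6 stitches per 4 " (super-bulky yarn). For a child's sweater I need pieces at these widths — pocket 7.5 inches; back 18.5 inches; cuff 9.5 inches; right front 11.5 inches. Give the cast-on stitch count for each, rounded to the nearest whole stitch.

Rate = 6/4 = 1.5 sts per in.
pocket: 7.5 × 1.5 = 11.25 → 11.
back: 18.5 × 1.5 = 27.75 → 28.
cuff: 9.5 × 1.5 = 14.25 → 14.
right front: 11.5 × 1.5 = 17.25 → 17.

pocket 11; back 28; cuff 14; right front 17.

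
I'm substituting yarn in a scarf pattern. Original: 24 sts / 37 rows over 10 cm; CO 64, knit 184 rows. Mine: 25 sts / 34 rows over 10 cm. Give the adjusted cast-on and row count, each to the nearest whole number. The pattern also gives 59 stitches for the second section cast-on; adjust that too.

Stitches: 64 × 25/24 = 66.67 → 67.
Rows: 184 × 34/37 = 169.08 → 169.
second section cast-on: 59 × 25/24 = 61.46 → 61.

Cast on 67 stitches; work 169 rows; second section cast-on 61 stitches.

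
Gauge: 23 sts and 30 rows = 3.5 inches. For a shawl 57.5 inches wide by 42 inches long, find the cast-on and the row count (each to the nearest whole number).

Cast on 378 stitches and work 360 rows.

Stitch gauge = 23/3.5 = 6.571 sts/in; 57.5 × 6.571 = 377.86 → 378 sts.
Row gauge = 30/3.5 = 8.571 rows/in; 42 × 8.571 = 360.00 → 360 rows.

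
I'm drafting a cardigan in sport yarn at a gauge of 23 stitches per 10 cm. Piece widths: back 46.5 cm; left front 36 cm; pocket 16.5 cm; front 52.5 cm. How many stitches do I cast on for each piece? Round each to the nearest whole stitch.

back 107; left front 83; pocket 38; front 121.

Rate = 23/10 = 2.3 sts per cm.
back: 46.5 × 2.3 = 106.95 → 107.
left front: 36 × 2.3 = 82.80 → 83.
pocket: 16.5 × 2.3 = 37.95 → 38.
front: 52.5 × 2.3 = 120.75 → 121.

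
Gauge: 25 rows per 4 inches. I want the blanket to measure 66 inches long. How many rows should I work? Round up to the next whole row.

Work 413 rows.

25 rows / 4 in = 6.25 rows per inch.
66 × 6.25 = 412.50 rows.
Round up → 413.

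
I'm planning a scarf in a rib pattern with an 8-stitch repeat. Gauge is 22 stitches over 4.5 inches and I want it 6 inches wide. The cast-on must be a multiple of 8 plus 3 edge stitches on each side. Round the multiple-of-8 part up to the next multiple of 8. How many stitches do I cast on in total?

22 / 4.5 = 4.889 sts per inch.
6 × 4.889 = 29.33 sts.
Less 6 edge sts → 23.33 for the repeat.
Next multiple of 8: 24.
Add back 6 edge sts → 30.

30 stitches.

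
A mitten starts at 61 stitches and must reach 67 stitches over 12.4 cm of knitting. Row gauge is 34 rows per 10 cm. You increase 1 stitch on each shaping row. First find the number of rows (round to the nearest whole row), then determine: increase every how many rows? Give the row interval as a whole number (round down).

Increase every 7th row.

Rows = 12.4 × 3.4 = 42.2 → 42 rows.
Stitches to add: 6 → 6 shaping rows (at 1 st each).
42 / 6 = 7.00 → every 7 rows.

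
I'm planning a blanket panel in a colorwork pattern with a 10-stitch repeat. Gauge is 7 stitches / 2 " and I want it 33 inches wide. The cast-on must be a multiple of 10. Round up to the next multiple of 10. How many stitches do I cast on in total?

Cast on 120 stitches.

7 / 2 = 3.5 sts per inch.
33 × 3.5 = 115.50 sts.
Next multiple of 10: 120.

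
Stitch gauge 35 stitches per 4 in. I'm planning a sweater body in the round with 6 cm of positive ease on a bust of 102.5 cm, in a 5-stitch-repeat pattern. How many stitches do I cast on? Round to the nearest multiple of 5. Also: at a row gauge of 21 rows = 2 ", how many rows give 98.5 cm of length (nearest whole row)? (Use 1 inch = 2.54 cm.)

Finished = 102.5 + 6 = 108.5 cm.
108.5 cm × 1/2.54 = 42.72 inches.
35/4 = 8.75 sts per in; 42.72 × 8.75 = 373.77 sts.
Nearest multiple of 5 → 375.
98.5 cm = 38.78 inches; × 10.5 = 407.19 → 407 rows.

Cast on 375 stitches; work 407 rows.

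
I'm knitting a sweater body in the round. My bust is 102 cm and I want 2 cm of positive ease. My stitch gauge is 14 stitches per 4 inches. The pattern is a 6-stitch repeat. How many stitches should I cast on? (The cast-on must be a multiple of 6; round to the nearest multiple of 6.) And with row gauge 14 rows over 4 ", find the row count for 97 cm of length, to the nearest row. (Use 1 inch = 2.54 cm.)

Finished = 102 + 2 = 104 cm.
104 cm × 1/2.54 = 40.94 inches.
14/4 = 3.5 sts per in; 40.94 × 3.5 = 143.31 sts.
Nearest multiple of 6 → 144.
97 cm = 38.19 inches; × 3.5 = 133.66 → 134 rows.

Cast on 144 stitches; work 134 rows.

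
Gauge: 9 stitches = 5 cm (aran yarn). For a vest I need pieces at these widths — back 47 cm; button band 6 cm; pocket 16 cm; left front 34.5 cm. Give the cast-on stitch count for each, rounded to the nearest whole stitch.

Rate = 9/5 = 1.8 sts per cm.
back: 47 × 1.8 = 84.60 → 85.
button band: 6 × 1.8 = 10.80 → 11.
pocket: 16 × 1.8 = 28.80 → 29.
left front: 34.5 × 1.8 = 62.10 → 62.

back 85; button band 11; pocket 29; left front 62.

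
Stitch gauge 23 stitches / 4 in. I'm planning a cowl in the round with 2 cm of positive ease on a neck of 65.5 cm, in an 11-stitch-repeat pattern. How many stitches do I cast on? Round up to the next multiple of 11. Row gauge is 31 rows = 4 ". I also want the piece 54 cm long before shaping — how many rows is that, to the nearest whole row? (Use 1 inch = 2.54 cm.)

Cast on 154 stitches; work 165 rows.

Finished = 65.5 + 2 = 67.5 cm.
67.5 cm × 1/2.54 = 26.57 inches.
23/4 = 5.75 sts per in; 26.57 × 5.75 = 152.81 sts.
Next multiple of 11 → 154.
54 cm = 21.26 inches; × 7.75 = 164.76 → 165 rows.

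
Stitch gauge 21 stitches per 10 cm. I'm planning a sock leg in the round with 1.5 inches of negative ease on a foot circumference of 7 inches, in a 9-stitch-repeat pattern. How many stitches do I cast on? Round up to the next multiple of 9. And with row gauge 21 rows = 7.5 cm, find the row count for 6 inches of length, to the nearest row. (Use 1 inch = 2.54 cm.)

Cast on 36 stitches; work 43 rows.

Finished = 7 − 1.5 = 5.5 inches.
5.5 inches × 2.54 = 13.97 cm.
21/10 = 2.1 sts per cm; 13.97 × 2.1 = 29.34 sts.
Next multiple of 9 → 36.
6 inches = 15.24 cm; × 2.8 = 42.67 → 43 rows.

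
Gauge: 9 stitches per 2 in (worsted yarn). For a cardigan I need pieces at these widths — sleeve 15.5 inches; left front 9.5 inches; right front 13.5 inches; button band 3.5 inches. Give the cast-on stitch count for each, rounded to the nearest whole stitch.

sleeve 70; left front 43; right front 61; button band 16.

Rate = 9/2 = 4.5 sts per in.
sleeve: 15.5 × 4.5 = 69.75 → 70.
left front: 9.5 × 4.5 = 42.75 → 43.
right front: 13.5 × 4.5 = 60.75 → 61.
button band: 3.5 × 4.5 = 15.75 → 16.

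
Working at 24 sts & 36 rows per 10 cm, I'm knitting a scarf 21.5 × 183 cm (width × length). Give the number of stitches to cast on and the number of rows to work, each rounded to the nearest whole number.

Stitch gauge = 24/10 = 2.4 sts/cm; 21.5 × 2.4 = 51.60 → 52 sts.
Row gauge = 36/10 = 3.6 rows/cm; 183 × 3.6 = 658.80 → 659 rows.

Cast on 52 stitches and work 659 rows.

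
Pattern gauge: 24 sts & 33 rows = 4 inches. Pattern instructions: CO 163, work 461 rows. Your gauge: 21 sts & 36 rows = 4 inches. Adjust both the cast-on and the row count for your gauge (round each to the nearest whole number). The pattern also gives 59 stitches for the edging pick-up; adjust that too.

Stitches: 163 × 21/24 = 142.62 → 143.
Rows: 461 × 36/33 = 502.91 → 503.
edging pick-up: 59 × 21/24 = 51.62 → 52.

Cast on 143 stitches; work 503 rows; edging pick-up 52 stitches.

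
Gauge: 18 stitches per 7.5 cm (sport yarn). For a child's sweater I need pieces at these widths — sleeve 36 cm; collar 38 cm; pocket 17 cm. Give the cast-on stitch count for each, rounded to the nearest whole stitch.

sleeve 86; collar 91; pocket 41.

Rate = 18/7.5 = 2.4 sts per cm.
sleeve: 36 × 2.4 = 86.40 → 86.
collar: 38 × 2.4 = 91.20 → 91.
pocket: 17 × 2.4 = 40.80 → 41.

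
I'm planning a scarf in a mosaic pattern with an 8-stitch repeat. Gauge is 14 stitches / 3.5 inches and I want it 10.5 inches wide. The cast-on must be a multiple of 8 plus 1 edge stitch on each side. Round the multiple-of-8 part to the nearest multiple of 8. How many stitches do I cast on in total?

14 / 3.5 = 4 sts per inch.
10.5 × 4 = 42.00 sts.
Less 2 edge sts → 40.00 for the repeat.
Nearest multiple of 8: 40.
Add back 2 edge sts → 42.

CO 42 sts.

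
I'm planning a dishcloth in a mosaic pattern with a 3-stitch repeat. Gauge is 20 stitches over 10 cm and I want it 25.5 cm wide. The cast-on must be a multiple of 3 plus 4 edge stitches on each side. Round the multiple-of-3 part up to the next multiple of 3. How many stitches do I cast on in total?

20 / 10 = 2 sts per cm.
25.5 × 2 = 51.00 sts.
Less 8 edge sts → 43.00 for the repeat.
Next multiple of 3: 45.
Add back 8 edge sts → 53.

Cast on 53 stitches.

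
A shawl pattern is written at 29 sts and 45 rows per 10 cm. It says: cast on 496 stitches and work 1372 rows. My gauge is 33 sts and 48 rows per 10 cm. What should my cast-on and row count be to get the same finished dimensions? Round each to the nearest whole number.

Cast on 564 stitches; work 1463 rows.

Stitches: 496 × 33/29 = 564.41 → 564.
Rows: 1372 × 48/45 = 1463.47 → 1463.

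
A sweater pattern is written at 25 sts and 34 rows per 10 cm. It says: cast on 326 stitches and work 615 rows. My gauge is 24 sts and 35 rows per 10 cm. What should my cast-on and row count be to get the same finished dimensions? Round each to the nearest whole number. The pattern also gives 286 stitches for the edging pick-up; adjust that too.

Stitches: 326 × 24/25 = 312.96 → 313.
Rows: 615 × 35/34 = 633.09 → 633.
edging pick-up: 286 × 24/25 = 274.56 → 275.

Cast on 313 stitches; work 633 rows; edging pick-up 275 stitches.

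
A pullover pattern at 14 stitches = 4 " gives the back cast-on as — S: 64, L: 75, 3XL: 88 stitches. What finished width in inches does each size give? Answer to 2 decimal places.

14/4 = 3.5 sts per in.
S: 64 / 3.5 = 18.286 → 18.29 in.
L: 75 / 3.5 = 21.429 → 21.43 in.
3XL: 88 / 3.5 = 25.143 → 25.14 in.

S 18.29 inches; L 21.43 inches; 3XL 25.14 inches.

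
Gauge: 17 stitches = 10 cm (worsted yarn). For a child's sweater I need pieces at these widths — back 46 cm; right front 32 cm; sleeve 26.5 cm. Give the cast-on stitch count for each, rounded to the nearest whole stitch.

back 78; right front 54; sleeve 45.

Rate = 17/10 = 1.7 sts per cm.
back: 46 × 1.7 = 78.20 → 78.
right front: 32 × 1.7 = 54.40 → 54.
sleeve: 26.5 × 1.7 = 45.05 → 45.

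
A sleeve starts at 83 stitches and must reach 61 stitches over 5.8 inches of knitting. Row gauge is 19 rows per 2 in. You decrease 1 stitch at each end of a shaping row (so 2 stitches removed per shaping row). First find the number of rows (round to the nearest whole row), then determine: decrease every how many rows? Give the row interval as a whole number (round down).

Decrease every 5th row.

Rows = 5.8 × 9.5 = 55.1 → 55 rows.
Stitches to remove: 22 → 11 shaping rows (at 2 st each).
55 / 11 = 5.00 → every 5 rows.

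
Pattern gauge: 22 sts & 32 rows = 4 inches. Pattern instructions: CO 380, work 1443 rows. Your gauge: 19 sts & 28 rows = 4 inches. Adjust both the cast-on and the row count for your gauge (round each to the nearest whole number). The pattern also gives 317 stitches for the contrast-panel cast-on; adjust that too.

Cast on 328 stitches; work 1263 rows; contrast-panel cast-on 274 stitches.

Stitches: 380 × 19/22 = 328.18 → 328.
Rows: 1443 × 28/32 = 1262.62 → 1263.
contrast-panel cast-on: 317 × 19/22 = 273.77 → 274.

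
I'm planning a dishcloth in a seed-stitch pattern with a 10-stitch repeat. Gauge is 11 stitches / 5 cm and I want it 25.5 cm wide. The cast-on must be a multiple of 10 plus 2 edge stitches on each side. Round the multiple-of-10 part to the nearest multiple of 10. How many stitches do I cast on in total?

Cast on 54 stitches.

11 / 5 = 2.2 sts per cm.
25.5 × 2.2 = 56.10 sts.
Less 4 edge sts → 52.10 for the repeat.
Nearest multiple of 10: 50.
Add back 4 edge sts → 54.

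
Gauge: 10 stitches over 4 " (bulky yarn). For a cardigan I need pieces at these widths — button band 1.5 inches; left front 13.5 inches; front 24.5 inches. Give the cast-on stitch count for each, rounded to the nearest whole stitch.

button band 4; left front 34; front 61.

Rate = 10/4 = 2.5 sts per in.
button band: 1.5 × 2.5 = 3.75 → 4.
left front: 13.5 × 2.5 = 33.75 → 34.
front: 24.5 × 2.5 = 61.25 → 61.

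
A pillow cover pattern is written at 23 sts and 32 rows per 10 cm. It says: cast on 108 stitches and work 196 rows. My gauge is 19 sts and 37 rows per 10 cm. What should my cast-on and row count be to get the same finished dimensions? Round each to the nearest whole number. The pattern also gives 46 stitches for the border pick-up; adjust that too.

Stitches: 108 × 19/23 = 89.22 → 89.
Rows: 196 × 37/32 = 226.62 → 227.
border pick-up: 46 × 19/23 = 38.00 → 38.

Cast on 89 stitches; work 227 rows; border pick-up 38 stitches.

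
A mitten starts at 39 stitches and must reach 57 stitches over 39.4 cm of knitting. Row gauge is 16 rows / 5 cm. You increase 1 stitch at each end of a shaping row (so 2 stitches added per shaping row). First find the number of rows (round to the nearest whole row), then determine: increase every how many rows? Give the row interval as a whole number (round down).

Increase every 14th row.

Rows = 39.4 × 3.2 = 126.1 → 126 rows.
Stitches to add: 18 → 9 shaping rows (at 2 st each).
126 / 9 = 14.00 → every 14 rows.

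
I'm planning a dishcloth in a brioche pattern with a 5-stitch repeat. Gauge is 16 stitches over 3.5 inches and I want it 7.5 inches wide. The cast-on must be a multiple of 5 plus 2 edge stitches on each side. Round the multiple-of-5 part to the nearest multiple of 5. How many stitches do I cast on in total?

16 / 3.5 = 4.571 sts per inch.
7.5 × 4.571 = 34.29 sts.
Less 4 edge sts → 30.29 for the repeat.
Nearest multiple of 5: 30.
Add back 4 edge sts → 34.

34 stitches.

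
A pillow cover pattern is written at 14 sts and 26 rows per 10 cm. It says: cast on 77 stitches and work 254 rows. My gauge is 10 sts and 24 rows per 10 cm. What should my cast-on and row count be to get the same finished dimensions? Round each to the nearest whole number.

Cast on 55 stitches; work 234 rows.

Stitches: 77 × 10/14 = 55.00 → 55.
Rows: 254 × 24/26 = 234.46 → 234.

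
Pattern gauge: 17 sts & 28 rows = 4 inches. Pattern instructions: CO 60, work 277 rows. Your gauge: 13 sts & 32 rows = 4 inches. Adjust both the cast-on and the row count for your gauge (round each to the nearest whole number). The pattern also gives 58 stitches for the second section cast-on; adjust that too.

Stitches: 60 × 13/17 = 45.88 → 46.
Rows: 277 × 32/28 = 316.57 → 317.
second section cast-on: 58 × 13/17 = 44.35 → 44.

Cast on 46 stitches; work 317 rows; second section cast-on 44 stitches.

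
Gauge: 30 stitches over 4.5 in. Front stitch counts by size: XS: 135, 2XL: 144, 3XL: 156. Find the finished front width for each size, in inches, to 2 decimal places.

30/4.5 = 6.667 sts per in.
XS: 135 / 6.667 = 20.250 → 20.25 in.
2XL: 144 / 6.667 = 21.600 → 21.60 in.
3XL: 156 / 6.667 = 23.400 → 23.40 in.

XS 20.25 inches; 2XL 21.60 inches; 3XL 23.40 inches.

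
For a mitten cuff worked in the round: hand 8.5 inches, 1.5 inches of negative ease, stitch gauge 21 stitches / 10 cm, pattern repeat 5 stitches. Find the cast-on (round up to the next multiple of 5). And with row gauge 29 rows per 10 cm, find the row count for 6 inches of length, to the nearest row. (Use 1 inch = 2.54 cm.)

Finished = 8.5 − 1.5 = 7 inches.
7 inches × 2.54 = 17.78 cm.
21/10 = 2.1 sts per cm; 17.78 × 2.1 = 37.34 sts.
Next multiple of 5 → 40.
6 inches = 15.24 cm; × 2.9 = 44.20 → 44 rows.

Cast on 40 stitches; work 44 rows.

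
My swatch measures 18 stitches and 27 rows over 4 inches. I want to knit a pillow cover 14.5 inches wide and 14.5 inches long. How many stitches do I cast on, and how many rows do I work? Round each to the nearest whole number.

Cast on 65 stitches and work 98 rows.

Stitch gauge = 18/4 = 4.5 sts/in; 14.5 × 4.5 = 65.25 → 65 sts.
Row gauge = 27/4 = 6.75 rows/in; 14.5 × 6.75 = 97.88 → 98 rows.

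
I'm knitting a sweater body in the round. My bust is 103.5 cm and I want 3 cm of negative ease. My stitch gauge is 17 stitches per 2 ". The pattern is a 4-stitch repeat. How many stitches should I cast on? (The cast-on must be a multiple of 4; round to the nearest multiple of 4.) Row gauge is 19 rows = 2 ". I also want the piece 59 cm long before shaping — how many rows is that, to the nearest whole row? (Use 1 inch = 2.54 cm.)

Finished = 103.5 − 3 = 100.5 cm.
100.5 cm × 1/2.54 = 39.57 inches.
17/2 = 8.5 sts per in; 39.57 × 8.5 = 336.32 sts.
Nearest multiple of 4 → 336.
59 cm = 23.23 inches; × 9.5 = 220.67 → 221 rows.

Cast on 336 stitches; work 221 rows.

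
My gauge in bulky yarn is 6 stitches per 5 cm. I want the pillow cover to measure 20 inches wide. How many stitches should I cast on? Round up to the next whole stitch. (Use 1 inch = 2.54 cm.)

61 stitches.

20 in = 50.80 cm.
6 stitches / 5 cm = 1.2 stitches per cm.
50.80 × 1.2 = 60.96 stitches.
Round up → 61.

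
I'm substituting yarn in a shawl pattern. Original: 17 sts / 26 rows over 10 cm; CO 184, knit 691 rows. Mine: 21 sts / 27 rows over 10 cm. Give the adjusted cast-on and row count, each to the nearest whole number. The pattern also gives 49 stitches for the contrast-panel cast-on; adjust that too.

Cast on 227 stitches; work 718 rows; contrast-panel cast-on 61 stitches.

Stitches: 184 × 21/17 = 227.29 → 227.
Rows: 691 × 27/26 = 717.58 → 718.
contrast-panel cast-on: 49 × 21/17 = 60.53 → 61.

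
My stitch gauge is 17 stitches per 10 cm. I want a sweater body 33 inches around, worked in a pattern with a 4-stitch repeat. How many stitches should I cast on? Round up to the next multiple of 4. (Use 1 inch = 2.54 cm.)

CO 144 sts.

33 in = 33 × 2.54 = 83.82 cm.
17 / 10 = 1.7 sts/cm.
83.82 × 1.7 = 142.49 sts.
→ 144.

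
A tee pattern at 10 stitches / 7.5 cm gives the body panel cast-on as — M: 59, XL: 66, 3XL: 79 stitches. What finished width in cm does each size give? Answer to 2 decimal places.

10/7.5 = 1.333 sts per cm.
M: 59 / 1.333 = 44.250 → 44.25 cm.
XL: 66 / 1.333 = 49.500 → 49.50 cm.
3XL: 79 / 1.333 = 59.250 → 59.25 cm.

M 44.25 cm; XL 49.50 cm; 3XL 59.25 cm.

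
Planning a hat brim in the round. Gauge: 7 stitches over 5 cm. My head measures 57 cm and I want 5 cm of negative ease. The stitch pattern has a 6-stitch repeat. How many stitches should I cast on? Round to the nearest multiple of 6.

Finished = 57 − 5 = 52 cm.
7 / 5 = 1.4 sts/cm.
52 × 1.4 = 72.80 sts.
Nearest multiple of 6: 72.

Cast on 72 stitches.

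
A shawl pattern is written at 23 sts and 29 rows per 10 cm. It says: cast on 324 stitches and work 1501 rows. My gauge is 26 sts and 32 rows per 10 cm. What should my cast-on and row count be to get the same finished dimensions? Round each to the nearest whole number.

Stitches: 324 × 26/23 = 366.26 → 366.
Rows: 1501 × 32/29 = 1656.28 → 1656.

Cast on 366 stitches; work 1656 rows.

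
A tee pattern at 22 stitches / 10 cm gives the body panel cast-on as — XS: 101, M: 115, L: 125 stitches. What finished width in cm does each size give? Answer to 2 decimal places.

XS 45.91 cm; M 52.27 cm; L 56.82 cm.

22/10 = 2.2 sts per cm.
XS: 101 / 2.2 = 45.909 → 45.91 cm.
M: 115 / 2.2 = 52.273 → 52.27 cm.
L: 125 / 2.2 = 56.818 → 56.82 cm.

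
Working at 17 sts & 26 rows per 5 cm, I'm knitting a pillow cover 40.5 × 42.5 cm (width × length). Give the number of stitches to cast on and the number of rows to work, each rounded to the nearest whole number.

Cast on 138 stitches and work 221 rows.

Stitch gauge = 17/5 = 3.4 sts/cm; 40.5 × 3.4 = 137.70 → 138 sts.
Row gauge = 26/5 = 5.2 rows/cm; 42.5 × 5.2 = 221.00 → 221 rows.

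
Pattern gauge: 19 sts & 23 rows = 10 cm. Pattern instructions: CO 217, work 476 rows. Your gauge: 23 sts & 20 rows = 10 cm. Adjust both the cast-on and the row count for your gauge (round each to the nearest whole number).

Stitches: 217 × 23/19 = 262.68 → 263.
Rows: 476 × 20/23 = 413.91 → 414.

Cast on 263 stitches; work 414 rows.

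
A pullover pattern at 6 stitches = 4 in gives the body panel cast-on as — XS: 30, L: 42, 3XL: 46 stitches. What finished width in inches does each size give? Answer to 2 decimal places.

XS 20.00 inches; L 28.00 inches; 3XL 30.67 inches.

6/4 = 1.5 sts per in.
XS: 30 / 1.5 = 20.000 → 20.00 in.
L: 42 / 1.5 = 28.000 → 28.00 in.
3XL: 46 / 1.5 = 30.667 → 30.67 in.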